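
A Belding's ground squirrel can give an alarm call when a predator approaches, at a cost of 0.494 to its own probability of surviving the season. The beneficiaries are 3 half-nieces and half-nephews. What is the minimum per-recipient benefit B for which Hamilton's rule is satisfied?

r to a half-niece or half-nephew = 0.125 (half-aunt/uncle↔niece/nephew: one path of length 3: r = (1/2)^3 = 1/8).
Hamilton's rule with n recipients of equal r: n·r·B > C, so B > C/(n·r) = 0.494/(3·0.125) = 1.3173.

1.3173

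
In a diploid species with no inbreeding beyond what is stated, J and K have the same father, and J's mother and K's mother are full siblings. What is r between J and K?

Wright's path rule: contributions from independent ancestry routes add.
J and K are related in two ways: half-sibs through their shared father (r = 1/4) and first cousins through their mothers (r = 1/8).
r = 1/4 + 1/8 = 0.375.

0.375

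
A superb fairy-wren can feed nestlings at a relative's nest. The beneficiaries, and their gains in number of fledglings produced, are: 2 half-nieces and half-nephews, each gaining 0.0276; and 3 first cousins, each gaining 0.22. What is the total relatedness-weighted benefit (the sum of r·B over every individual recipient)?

0.0894

r to a half-niece or half-nephew = 0.125 (half-aunt/uncle↔niece/nephew: one path of length 3: r = (1/2)^3 = 1/8).
r to a first cousin = 1/8 (first cousins share one grandparent pair — two paths of length 4: r = 2·(1/2)^4 = 1/8).
Summing one r·B term per recipient: 2·0.125·0.0276 + 3·0.125·0.22 = 0.0894.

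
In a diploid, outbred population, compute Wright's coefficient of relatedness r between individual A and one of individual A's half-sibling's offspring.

Each parent–offspring link contributes a factor of 1/2, and independent paths through distinct common ancestors add.
Half-aunt/uncle↔niece/nephew: one path of length 3: r = (1/2)^3 = 1/8.

0.125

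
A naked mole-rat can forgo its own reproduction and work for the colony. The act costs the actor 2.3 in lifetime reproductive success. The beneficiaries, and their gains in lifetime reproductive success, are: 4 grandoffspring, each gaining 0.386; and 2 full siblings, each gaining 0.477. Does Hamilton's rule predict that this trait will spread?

No

Hamilton's rule: the trait is favored when the sum of r·B over every recipient exceeds the actor's cost C.
r to a grandoffspring = 0.25 (two parent–offspring links: r = (1/2)^2 = 1/4).
r to a full sibling = 1/2 (full sibs share both parents — two paths of length 2: r = 2·(1/2)^2 = 1/2).
Summing one r·B term per recipient: 4·0.25·0.386 + 2·0.5·0.477 = 0.863.
0.863 < 2.3: the indirect benefit is less than the cost.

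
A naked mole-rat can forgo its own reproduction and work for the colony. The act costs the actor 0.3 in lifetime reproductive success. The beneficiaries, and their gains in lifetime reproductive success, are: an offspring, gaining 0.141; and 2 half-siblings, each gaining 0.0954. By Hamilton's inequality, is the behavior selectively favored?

No

Hamilton's rule: the trait is favored when the sum of r·B over every recipient exceeds the actor's cost C.
r to an offspring = 0.5 (one parent–offspring link: r = (1/2)^1 = 1/2).
r to a half-sibling = 1/4 (half-sibs share one parent — one path of length 2: r = (1/2)^2 = 1/4).
Summing one r·B term per recipient: 1·0.5·0.141 + 2·0.25·0.0954 = 0.1182.
0.1182 < 0.3: the indirect benefit is less than the cost.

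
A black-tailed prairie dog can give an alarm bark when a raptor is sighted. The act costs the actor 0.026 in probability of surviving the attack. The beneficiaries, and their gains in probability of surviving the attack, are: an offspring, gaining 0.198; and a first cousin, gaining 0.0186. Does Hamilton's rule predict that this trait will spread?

Yes

Hamilton's rule: the trait is favored when the sum of r·B over every recipient exceeds the actor's cost C.
r to an offspring = 0.5 (one parent–offspring link: r = (1/2)^1 = 1/2).
r to a first cousin = 1/8 (first cousins share one grandparent pair — two paths of length 4: r = 2·(1/2)^4 = 1/8).
Summing one r·B term per recipient: 1·0.5·0.198 + 1·0.125·0.0186 = 0.101325.
0.101325 > 0.026: the indirect benefit exceeds the cost.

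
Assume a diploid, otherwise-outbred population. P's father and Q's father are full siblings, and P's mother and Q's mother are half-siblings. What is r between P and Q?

Independent pedigree routes through distinct common ancestors add.
P and Q are related in two ways: first cousins through their fathers (r = 1/8) and half first cousins through their mothers (r = 1/16).
r = 1/8 + 1/16 = 0.1875.

0.1875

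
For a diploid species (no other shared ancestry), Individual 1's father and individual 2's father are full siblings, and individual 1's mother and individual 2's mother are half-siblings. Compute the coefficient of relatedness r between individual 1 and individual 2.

Wright's path rule: contributions from independent ancestry routes add.
Individual 1 and individual 2 are related in two ways: first cousins through their fathers (r = 1/8) and half first cousins through their mothers (r = 1/16).
r = 1/8 + 1/16 = 0.1875.

0.1875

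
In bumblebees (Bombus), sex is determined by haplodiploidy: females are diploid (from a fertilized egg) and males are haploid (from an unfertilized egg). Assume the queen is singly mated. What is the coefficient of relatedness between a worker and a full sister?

0.75

Haplodiploid full sisters inherit their father's entire haploid genome identically (contributing 1/2) and on average half of their mother's contribution (1/2 · 1/2 = 1/4); r = 1/2 + 1/4 = 3/4.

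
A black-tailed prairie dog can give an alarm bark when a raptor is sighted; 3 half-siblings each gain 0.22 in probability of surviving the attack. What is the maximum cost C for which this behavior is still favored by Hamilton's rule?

r to a half-sibling = 1/4 (half-sibs share one parent — one path of length 2: r = (1/2)^2 = 1/4).
Hamilton's rule: n·r·B > C, so the trait is favored while C < n·r·B = 3·0.25·0.22 = 0.165.

0.165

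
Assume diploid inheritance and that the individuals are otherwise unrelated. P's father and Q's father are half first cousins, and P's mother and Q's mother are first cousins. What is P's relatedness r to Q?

With two independent routes of shared ancestry, r is the sum of the two contributions.
P and Q are related in two ways: half second cousins through their fathers (r = 1/64) and second cousins through their mothers (r = 1/32).
r = 1/64 + 1/32 = 3/64 = 0.046875.

0.046875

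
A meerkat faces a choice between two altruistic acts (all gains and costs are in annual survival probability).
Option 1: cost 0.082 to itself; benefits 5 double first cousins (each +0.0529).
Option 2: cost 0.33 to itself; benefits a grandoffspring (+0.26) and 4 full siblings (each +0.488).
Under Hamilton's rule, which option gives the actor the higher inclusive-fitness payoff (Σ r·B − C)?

Option 1: r to a double first cousin = 0.25.
Option 1: Σ r·B − C = (5·0.25·0.0529) − 0.082 = -0.015875.
Option 2: r to a grandoffspring = 0.25.
Option 2: r to a full sibling = 0.5.
Option 2: Σ r·B − C = (1·0.25·0.26 + 4·0.5·0.488) − 0.33 = 0.711.
Option 2 has the higher net inclusive-fitness payoff.

Option 2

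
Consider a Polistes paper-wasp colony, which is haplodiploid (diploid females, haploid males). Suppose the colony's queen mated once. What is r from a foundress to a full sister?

Haplodiploid full sisters inherit their father's entire haploid genome identically (contributing 1/2) and on average half of their mother's contribution (1/2 · 1/2 = 1/4); r = 1/2 + 1/4 = 3/4.

0.75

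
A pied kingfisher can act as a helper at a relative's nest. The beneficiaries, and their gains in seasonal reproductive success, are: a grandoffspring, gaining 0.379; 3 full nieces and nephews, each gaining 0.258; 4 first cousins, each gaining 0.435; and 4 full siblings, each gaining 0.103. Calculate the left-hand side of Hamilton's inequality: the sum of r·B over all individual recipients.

r to a grandoffspring = 0.25 (two parent–offspring links: r = (1/2)^2 = 1/4).
r to a full niece or nephew = 0.25 (full aunt/uncle↔niece/nephew: two paths of length 3 through the shared grandparent pair: r = 2·(1/2)^3 = 1/4).
r to a first cousin = 1/8 (first cousins share one grandparent pair — two paths of length 4: r = 2·(1/2)^4 = 1/8).
r to a full sibling = 0.5 (full sibs share both parents — two paths of length 2: r = 2·(1/2)^2 = 1/2).
Summing one r·B term per recipient: 1·0.25·0.379 + 3·0.25·0.258 + 4·0.125·0.435 + 4·0.5·0.103 = 0.71175.

0.71175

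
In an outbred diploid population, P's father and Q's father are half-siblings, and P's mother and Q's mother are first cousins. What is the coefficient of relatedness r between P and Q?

With two independent routes of shared ancestry, r is the sum of the two contributions.
P and Q are related in two ways: half first cousins through their fathers (r = 1/16) and second cousins through their mothers (r = 1/32).
r = 1/16 + 1/32 = 0.09375.

0.09375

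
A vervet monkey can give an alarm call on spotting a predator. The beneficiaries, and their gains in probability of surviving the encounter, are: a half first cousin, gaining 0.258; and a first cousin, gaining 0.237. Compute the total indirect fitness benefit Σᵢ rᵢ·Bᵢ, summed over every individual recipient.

r to a half first cousin = 0.0625 (half first cousins share one grandparent — one path of length 4: r = (1/2)^4 = 1/16).
r to a first cousin = 0.125 (first cousins share one grandparent pair — two paths of length 4: r = 2·(1/2)^4 = 1/8).
Summing one r·B term per recipient: 1·0.0625·0.258 + 1·0.125·0.237 = 0.04575.

0.04575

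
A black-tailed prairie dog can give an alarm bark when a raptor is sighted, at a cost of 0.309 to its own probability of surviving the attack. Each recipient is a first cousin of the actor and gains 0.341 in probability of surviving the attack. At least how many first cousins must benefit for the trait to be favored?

8

r to a first cousin = 0.125 (first cousins share one grandparent pair — two paths of length 4: r = 2·(1/2)^4 = 1/8).
Hamilton's rule: n·r·B > C  ⇒  n > C/(r·B) = 0.309/(0.125·0.341) = 7.249.
The smallest integer exceeding 7.249 is 8.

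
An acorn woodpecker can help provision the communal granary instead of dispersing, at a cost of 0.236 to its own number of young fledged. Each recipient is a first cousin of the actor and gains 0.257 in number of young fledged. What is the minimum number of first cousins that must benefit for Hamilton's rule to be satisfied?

r to a first cousin = 1/8 (first cousins share one grandparent pair — two paths of length 4: r = 2·(1/2)^4 = 1/8).
Hamilton's rule: n·r·B > C  ⇒  n > C/(r·B) = 0.236/(0.125·0.257) = 7.346.
The smallest integer exceeding 7.346 is 8.

8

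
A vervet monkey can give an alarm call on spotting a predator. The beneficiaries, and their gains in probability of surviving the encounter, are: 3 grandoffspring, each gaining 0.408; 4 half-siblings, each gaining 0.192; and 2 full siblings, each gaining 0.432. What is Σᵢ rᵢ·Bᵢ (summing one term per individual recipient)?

0.93

r to a grandoffspring = 0.25 (two parent–offspring links: r = (1/2)^2 = 1/4).
r to a half-sibling = 1/4 (half-sibs share one parent — one path of length 2: r = (1/2)^2 = 1/4).
r to a full sibling = 1/2 (full sibs share both parents — two paths of length 2: r = 2·(1/2)^2 = 1/2).
Summing one r·B term per recipient: 3·0.25·0.408 + 4·0.25·0.192 + 2·0.5·0.432 = 0.93.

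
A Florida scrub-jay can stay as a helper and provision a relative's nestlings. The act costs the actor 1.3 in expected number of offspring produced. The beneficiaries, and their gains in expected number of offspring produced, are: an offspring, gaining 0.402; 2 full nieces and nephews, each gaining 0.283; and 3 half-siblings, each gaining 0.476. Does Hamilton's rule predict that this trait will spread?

Hamilton's rule: the trait is favored when the sum of r·B over every recipient exceeds the actor's cost C.
r to an offspring = 1/2 (one parent–offspring link: r = (1/2)^1 = 1/2).
r to a full niece or nephew = 1/4 (full aunt/uncle↔niece/nephew: two paths of length 3 through the shared grandparent pair: r = 2·(1/2)^3 = 1/4).
r to a half-sibling = 0.25 (half-sibs share one parent — one path of length 2: r = (1/2)^2 = 1/4).
Summing one r·B term per recipient: 1·0.5·0.402 + 2·0.25·0.283 + 3·0.25·0.476 = 0.6995.
0.6995 < 1.3: the indirect benefit is less than the cost.

No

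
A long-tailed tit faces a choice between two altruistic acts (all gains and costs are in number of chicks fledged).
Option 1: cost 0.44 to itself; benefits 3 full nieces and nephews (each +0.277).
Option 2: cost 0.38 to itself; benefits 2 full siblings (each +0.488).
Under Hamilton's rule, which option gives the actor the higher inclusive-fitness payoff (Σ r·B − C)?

Option 2

Option 1: r to a full niece or nephew = 0.25.
Option 1: Σ r·B − C = (3·0.25·0.277) − 0.44 = -0.23225.
Option 2: r to a full sibling = 0.5.
Option 2: Σ r·B − C = (2·0.5·0.488) − 0.38 = 0.108.
Option 2 has the higher net inclusive-fitness payoff.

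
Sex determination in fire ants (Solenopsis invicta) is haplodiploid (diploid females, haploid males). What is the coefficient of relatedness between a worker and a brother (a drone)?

0.25

Her haploid brother carries none of their father's genes and a random half of their mother's genome; that half matches the maternal half of her own genome with probability 1/2: r = 1/2 · 1/2 = 1/4.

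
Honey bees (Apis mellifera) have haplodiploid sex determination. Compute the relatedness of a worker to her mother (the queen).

One meiotic link between diploid queen and diploid daughter: r = 1/2.

0.5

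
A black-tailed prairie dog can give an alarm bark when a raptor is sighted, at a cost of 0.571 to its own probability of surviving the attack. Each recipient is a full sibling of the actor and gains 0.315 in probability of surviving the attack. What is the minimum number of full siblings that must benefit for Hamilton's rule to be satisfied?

r to a full sibling = 0.5 (full sibs share both parents — two paths of length 2: r = 2·(1/2)^2 = 1/2).
Hamilton's rule: n·r·B > C  ⇒  n > C/(r·B) = 0.571/(0.5·0.315) = 3.625.
The smallest integer exceeding 3.625 is 4.

4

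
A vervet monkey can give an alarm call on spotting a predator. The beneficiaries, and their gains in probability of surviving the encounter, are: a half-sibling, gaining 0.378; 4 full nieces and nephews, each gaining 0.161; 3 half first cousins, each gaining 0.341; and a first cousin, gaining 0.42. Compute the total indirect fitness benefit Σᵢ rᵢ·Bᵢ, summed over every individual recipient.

0.3719375

r to a half-sibling = 0.25 (half-sibs share one parent — one path of length 2: r = (1/2)^2 = 1/4).
r to a full niece or nephew = 1/4 (full aunt/uncle↔niece/nephew: two paths of length 3 through the shared grandparent pair: r = 2·(1/2)^3 = 1/4).
r to a half first cousin = 1/16 (half first cousins share one grandparent — one path of length 4: r = (1/2)^4 = 1/16).
r to a first cousin = 1/8 (first cousins share one grandparent pair — two paths of length 4: r = 2·(1/2)^4 = 1/8).
Summing one r·B term per recipient: 1·0.25·0.378 + 4·0.25·0.161 + 3·0.0625·0.341 + 1·0.125·0.42 = 0.3719375.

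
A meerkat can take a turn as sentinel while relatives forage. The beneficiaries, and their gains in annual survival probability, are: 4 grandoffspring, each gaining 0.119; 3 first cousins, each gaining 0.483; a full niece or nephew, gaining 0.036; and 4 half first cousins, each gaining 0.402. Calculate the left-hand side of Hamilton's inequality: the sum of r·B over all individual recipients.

r to a grandoffspring = 0.25 (two parent–offspring links: r = (1/2)^2 = 1/4).
r to a first cousin = 1/8 (first cousins share one grandparent pair — two paths of length 4: r = 2·(1/2)^4 = 1/8).
r to a full niece or nephew = 1/4 (full aunt/uncle↔niece/nephew: two paths of length 3 through the shared grandparent pair: r = 2·(1/2)^3 = 1/4).
r to a half first cousin = 0.0625 (half first cousins share one grandparent — one path of length 4: r = (1/2)^4 = 1/16).
Summing one r·B term per recipient: 4·0.25·0.119 + 3·0.125·0.483 + 1·0.25·0.036 + 4·0.0625·0.402 = 0.409625.

0.409625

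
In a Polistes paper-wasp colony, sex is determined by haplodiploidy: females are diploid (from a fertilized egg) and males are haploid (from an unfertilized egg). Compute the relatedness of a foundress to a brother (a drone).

Her haploid brother carries none of their father's genes and a random half of their mother's genome; that half matches the maternal half of her own genome with probability 1/2: r = 1/2 · 1/2 = 1/4.

0.25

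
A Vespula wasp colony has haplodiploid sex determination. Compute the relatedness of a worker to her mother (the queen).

0.5

One meiotic link between diploid queen and diploid daughter: r = 1/2.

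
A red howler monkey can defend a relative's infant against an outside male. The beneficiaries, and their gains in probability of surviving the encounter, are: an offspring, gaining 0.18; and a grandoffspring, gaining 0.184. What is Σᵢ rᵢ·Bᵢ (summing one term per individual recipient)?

r to an offspring = 0.5 (one parent–offspring link: r = (1/2)^1 = 1/2).
r to a grandoffspring = 1/4 (two parent–offspring links: r = (1/2)^2 = 1/4).
Summing one r·B term per recipient: 1·0.5·0.18 + 1·0.25·0.184 = 0.136.

0.136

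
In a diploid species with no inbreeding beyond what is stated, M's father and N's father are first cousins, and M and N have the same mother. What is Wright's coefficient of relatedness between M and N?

Wright's path rule: contributions from independent ancestry routes add.
M and N are related in two ways: second cousins through their fathers (r = 1/32) and half-sibs through their shared mother (r = 1/4).
r = 1/32 + 1/4 = 9/32 = 0.28125.

0.28125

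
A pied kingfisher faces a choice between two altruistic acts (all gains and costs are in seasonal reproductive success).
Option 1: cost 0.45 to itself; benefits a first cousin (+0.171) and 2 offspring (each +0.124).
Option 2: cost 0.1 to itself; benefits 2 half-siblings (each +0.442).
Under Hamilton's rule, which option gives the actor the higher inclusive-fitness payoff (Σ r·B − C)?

Option 2

Option 1: r to a first cousin = 0.125.
Option 1: r to an offspring = 0.5.
Option 1: Σ r·B − C = (1·0.125·0.171 + 2·0.5·0.124) − 0.45 = -0.304625.
Option 2: r to a half-sibling = 0.25.
Option 2: Σ r·B − C = (2·0.25·0.442) − 0.1 = 0.121.
Option 2 has the higher net inclusive-fitness payoff.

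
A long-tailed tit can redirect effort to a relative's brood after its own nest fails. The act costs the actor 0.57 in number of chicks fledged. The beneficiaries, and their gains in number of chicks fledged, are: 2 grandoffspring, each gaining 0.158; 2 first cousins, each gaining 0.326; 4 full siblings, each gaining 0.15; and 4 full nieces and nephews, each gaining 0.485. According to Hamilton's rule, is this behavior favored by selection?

Yes

Hamilton's rule: the trait is favored when the sum of r·B over every recipient exceeds the actor's cost C.
r to a grandoffspring = 1/4 (two parent–offspring links: r = (1/2)^2 = 1/4).
r to a first cousin = 0.125 (first cousins share one grandparent pair — two paths of length 4: r = 2·(1/2)^4 = 1/8).
r to a full sibling = 1/2 (full sibs share both parents — two paths of length 2: r = 2·(1/2)^2 = 1/2).
r to a full niece or nephew = 1/4 (full aunt/uncle↔niece/nephew: two paths of length 3 through the shared grandparent pair: r = 2·(1/2)^3 = 1/4).
Summing one r·B term per recipient: 2·0.25·0.158 + 2·0.125·0.326 + 4·0.5·0.15 + 4·0.25·0.485 = 0.9455.
0.9455 > 0.57: the indirect benefit exceeds the cost.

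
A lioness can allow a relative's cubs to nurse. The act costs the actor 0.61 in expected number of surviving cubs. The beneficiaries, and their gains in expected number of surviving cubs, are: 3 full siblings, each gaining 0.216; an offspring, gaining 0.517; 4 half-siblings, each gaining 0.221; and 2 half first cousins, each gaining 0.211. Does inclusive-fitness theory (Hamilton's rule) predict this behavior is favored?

Hamilton's rule: the trait is favored when the sum of r·B over every recipient exceeds the actor's cost C.
r to a full sibling = 1/2 (full sibs share both parents — two paths of length 2: r = 2·(1/2)^2 = 1/2).
r to an offspring = 0.5 (one parent–offspring link: r = (1/2)^1 = 1/2).
r to a half-sibling = 1/4 (half-sibs share one parent — one path of length 2: r = (1/2)^2 = 1/4).
r to a half first cousin = 1/16 (half first cousins share one grandparent — one path of length 4: r = (1/2)^4 = 1/16).
Summing one r·B term per recipient: 3·0.5·0.216 + 1·0.5·0.517 + 4·0.25·0.221 + 2·0.0625·0.211 = 0.829875.
0.829875 > 0.61: the indirect benefit exceeds the cost.

Yes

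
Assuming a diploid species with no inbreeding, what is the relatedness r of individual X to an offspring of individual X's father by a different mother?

Each parent–offspring link contributes a factor of 1/2, and independent paths through distinct common ancestors add.
Half-sibs share one parent — one path of length 2: r = (1/2)^2 = 1/4.

0.25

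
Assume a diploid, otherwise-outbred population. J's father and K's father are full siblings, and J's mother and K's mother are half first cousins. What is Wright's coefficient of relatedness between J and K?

Relatedness sums over independent paths through distinct common ancestors.
J and K are related in two ways: first cousins through their fathers (r = 1/8) and half second cousins through their mothers (r = 1/64).
r = 1/8 + 1/64 = 0.140625.

0.140625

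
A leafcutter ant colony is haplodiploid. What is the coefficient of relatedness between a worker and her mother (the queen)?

One meiotic link between diploid queen and diploid daughter: r = 1/2.

0.5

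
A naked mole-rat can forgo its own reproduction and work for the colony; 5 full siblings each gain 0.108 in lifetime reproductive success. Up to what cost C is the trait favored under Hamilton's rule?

r to a full sibling = 1/2 (full sibs share both parents — two paths of length 2: r = 2·(1/2)^2 = 1/2).
Hamilton's rule: n·r·B > C, so the trait is favored while C < n·r·B = 5·0.5·0.108 = 0.27.

0.27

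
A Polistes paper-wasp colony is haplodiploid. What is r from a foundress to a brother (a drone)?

0.25

Her haploid brother carries none of their father's genes and a random half of their mother's genome; that half matches the maternal half of her own genome with probability 1/2: r = 1/2 · 1/2 = 1/4.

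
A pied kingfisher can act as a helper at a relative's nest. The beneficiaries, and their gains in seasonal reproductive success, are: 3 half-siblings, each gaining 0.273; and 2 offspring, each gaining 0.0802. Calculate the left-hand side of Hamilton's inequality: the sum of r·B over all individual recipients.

r to a half-sibling = 1/4 (half-sibs share one parent — one path of length 2: r = (1/2)^2 = 1/4).
r to an offspring = 0.5 (one parent–offspring link: r = (1/2)^1 = 1/2).
Summing one r·B term per recipient: 3·0.25·0.273 + 2·0.5·0.0802 = 0.28495.

0.28495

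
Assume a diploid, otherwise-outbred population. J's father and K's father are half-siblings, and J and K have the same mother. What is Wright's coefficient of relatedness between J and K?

0.3125

Relatedness sums over independent paths through distinct common ancestors.
J and K are related in two ways: half first cousins through their fathers (r = 1/16) and half-sibs through their shared mother (r = 1/4).
r = 1/16 + 1/4 = 5/16 = 0.3125.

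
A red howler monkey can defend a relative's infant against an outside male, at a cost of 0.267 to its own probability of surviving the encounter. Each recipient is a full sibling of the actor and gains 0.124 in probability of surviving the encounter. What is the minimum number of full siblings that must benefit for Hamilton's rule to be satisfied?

5

r to a full sibling = 1/2 (full sibs share both parents — two paths of length 2: r = 2·(1/2)^2 = 1/2).
Hamilton's rule: n·r·B > C  ⇒  n > C/(r·B) = 0.267/(0.5·0.124) = 4.306.
The smallest integer exceeding 4.306 is 5.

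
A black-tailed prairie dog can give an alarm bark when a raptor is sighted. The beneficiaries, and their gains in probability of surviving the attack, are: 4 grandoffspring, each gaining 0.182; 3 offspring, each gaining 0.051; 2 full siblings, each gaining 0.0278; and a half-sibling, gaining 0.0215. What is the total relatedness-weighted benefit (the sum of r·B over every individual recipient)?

0.291675

r to a grandoffspring = 1/4 (two parent–offspring links: r = (1/2)^2 = 1/4).
r to an offspring = 1/2 (one parent–offspring link: r = (1/2)^1 = 1/2).
r to a full sibling = 1/2 (full sibs share both parents — two paths of length 2: r = 2·(1/2)^2 = 1/2).
r to a half-sibling = 0.25 (half-sibs share one parent — one path of length 2: r = (1/2)^2 = 1/4).
Summing one r·B term per recipient: 4·0.25·0.182 + 3·0.5·0.051 + 2·0.5·0.0278 + 1·0.25·0.0215 = 0.291675.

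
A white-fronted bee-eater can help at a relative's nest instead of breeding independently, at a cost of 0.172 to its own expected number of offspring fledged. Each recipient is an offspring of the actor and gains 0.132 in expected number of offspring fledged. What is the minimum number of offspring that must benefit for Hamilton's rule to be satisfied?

3

r to an offspring = 0.5 (one parent–offspring link: r = (1/2)^1 = 1/2).
Hamilton's rule: n·r·B > C  ⇒  n > C/(r·B) = 0.172/(0.5·0.132) = 2.606.
The smallest integer exceeding 2.606 is 3.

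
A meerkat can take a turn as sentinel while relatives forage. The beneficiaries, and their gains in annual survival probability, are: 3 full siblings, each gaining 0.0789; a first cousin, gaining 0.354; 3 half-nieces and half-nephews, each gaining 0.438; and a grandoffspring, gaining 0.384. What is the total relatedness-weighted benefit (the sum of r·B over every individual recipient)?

r to a full sibling = 0.5 (full sibs share both parents — two paths of length 2: r = 2·(1/2)^2 = 1/2).
r to a first cousin = 1/8 (first cousins share one grandparent pair — two paths of length 4: r = 2·(1/2)^4 = 1/8).
r to a half-niece or half-nephew = 1/8 (half-aunt/uncle↔niece/nephew: one path of length 3: r = (1/2)^3 = 1/8).
r to a grandoffspring = 0.25 (two parent–offspring links: r = (1/2)^2 = 1/4).
Summing one r·B term per recipient: 3·0.5·0.0789 + 1·0.125·0.354 + 3·0.125·0.438 + 1·0.25·0.384 = 0.42285.

0.42285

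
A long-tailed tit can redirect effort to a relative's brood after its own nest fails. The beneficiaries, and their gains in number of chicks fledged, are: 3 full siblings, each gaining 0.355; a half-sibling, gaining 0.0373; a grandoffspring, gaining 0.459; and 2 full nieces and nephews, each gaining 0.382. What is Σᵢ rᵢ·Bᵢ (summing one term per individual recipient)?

0.847575

r to a full sibling = 1/2 (full sibs share both parents — two paths of length 2: r = 2·(1/2)^2 = 1/2).
r to a half-sibling = 1/4 (half-sibs share one parent — one path of length 2: r = (1/2)^2 = 1/4).
r to a grandoffspring = 1/4 (two parent–offspring links: r = (1/2)^2 = 1/4).
r to a full niece or nephew = 1/4 (full aunt/uncle↔niece/nephew: two paths of length 3 through the shared grandparent pair: r = 2·(1/2)^3 = 1/4).
Summing one r·B term per recipient: 3·0.5·0.355 + 1·0.25·0.0373 + 1·0.25·0.459 + 2·0.25·0.382 = 0.847575.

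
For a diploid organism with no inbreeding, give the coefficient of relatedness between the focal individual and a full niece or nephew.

0.25

Each parent–offspring link contributes a factor of 1/2, and independent paths through distinct common ancestors add.
Full aunt/uncle↔niece/nephew: two paths of length 3 through the shared grandparent pair: r = 2·(1/2)^3 = 1/4.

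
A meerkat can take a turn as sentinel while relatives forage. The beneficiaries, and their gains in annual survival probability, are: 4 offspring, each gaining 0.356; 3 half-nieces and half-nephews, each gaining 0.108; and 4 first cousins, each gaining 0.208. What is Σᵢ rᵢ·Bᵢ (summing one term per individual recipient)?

0.8565

r to an offspring = 0.5 (one parent–offspring link: r = (1/2)^1 = 1/2).
r to a half-niece or half-nephew = 0.125 (half-aunt/uncle↔niece/nephew: one path of length 3: r = (1/2)^3 = 1/8).
r to a first cousin = 1/8 (first cousins share one grandparent pair — two paths of length 4: r = 2·(1/2)^4 = 1/8).
Summing one r·B term per recipient: 4·0.5·0.356 + 3·0.125·0.108 + 4·0.125·0.208 = 0.8565.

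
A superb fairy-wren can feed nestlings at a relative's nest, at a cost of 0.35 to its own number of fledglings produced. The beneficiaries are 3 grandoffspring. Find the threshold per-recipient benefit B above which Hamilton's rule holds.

0.4667

r to a grandoffspring = 1/4 (two parent–offspring links: r = (1/2)^2 = 1/4).
Hamilton's rule with n recipients of equal r: n·r·B > C, so B > C/(n·r) = 0.35/(3·0.25) = 0.4667.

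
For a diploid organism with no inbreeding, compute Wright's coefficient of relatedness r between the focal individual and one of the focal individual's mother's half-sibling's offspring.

Each parent–offspring link contributes a factor of 1/2, and independent paths through distinct common ancestors add.
Half first cousins share one grandparent — one path of length 4: r = (1/2)^4 = 1/16.

0.0625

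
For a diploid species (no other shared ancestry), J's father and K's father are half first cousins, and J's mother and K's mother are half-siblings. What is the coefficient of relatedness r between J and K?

0.078125

Relatedness sums over independent paths through distinct common ancestors.
J and K are related in two ways: half second cousins through their fathers (r = 1/64) and half first cousins through their mothers (r = 1/16).
r = 1/64 + 1/16 = 5/64 = 0.078125.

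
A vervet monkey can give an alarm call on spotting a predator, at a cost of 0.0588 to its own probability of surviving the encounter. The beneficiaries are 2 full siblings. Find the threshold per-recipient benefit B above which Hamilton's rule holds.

r to a full sibling = 0.5 (full sibs share both parents — two paths of length 2: r = 2·(1/2)^2 = 1/2).
Hamilton's rule with n recipients of equal r: n·r·B > C, so B > C/(n·r) = 0.0588/(2·0.5) = 0.0588.

0.0588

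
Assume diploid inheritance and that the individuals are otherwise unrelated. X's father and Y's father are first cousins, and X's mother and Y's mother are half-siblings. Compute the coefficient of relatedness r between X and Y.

Independent pedigree routes through distinct common ancestors add.
X and Y are related in two ways: second cousins through their fathers (r = 1/32) and half first cousins through their mothers (r = 1/16).
r = 1/32 + 1/16 = 0.09375.

0.09375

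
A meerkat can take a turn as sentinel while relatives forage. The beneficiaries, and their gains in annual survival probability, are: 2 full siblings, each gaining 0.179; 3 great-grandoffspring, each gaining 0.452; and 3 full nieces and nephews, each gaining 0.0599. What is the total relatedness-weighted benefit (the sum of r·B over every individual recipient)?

r to a full sibling = 0.5 (full sibs share both parents — two paths of length 2: r = 2·(1/2)^2 = 1/2).
r to a great-grandoffspring = 1/8 (three parent–offspring links: r = (1/2)^3 = 1/8).
r to a full niece or nephew = 0.25 (full aunt/uncle↔niece/nephew: two paths of length 3 through the shared grandparent pair: r = 2·(1/2)^3 = 1/4).
Summing one r·B term per recipient: 2·0.5·0.179 + 3·0.125·0.452 + 3·0.25·0.0599 = 0.393425.

0.393425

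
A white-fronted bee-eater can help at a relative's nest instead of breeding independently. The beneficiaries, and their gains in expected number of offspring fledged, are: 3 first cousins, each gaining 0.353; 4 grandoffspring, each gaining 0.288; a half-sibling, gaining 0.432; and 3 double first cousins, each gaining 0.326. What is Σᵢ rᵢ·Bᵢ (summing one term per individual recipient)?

0.772875

r to a first cousin = 0.125 (first cousins share one grandparent pair — two paths of length 4: r = 2·(1/2)^4 = 1/8).
r to a grandoffspring = 1/4 (two parent–offspring links: r = (1/2)^2 = 1/4).
r to a half-sibling = 1/4 (half-sibs share one parent — one path of length 2: r = (1/2)^2 = 1/4).
r to a double first cousin = 0.25 (double first cousins share both grandparent pairs — four paths of length 4: r = 4·(1/2)^4 = 1/4).
Summing one r·B term per recipient: 3·0.125·0.353 + 4·0.25·0.288 + 1·0.25·0.432 + 3·0.25·0.326 = 0.772875.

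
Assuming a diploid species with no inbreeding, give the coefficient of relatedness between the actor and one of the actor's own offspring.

Each parent–offspring link contributes a factor of 1/2, and independent paths through distinct common ancestors add.
One parent–offspring link: r = (1/2)^1 = 1/2.

0.5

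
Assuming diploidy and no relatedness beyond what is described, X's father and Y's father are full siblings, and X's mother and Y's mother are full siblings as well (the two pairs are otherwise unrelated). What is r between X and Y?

Relatedness sums over independent paths through distinct common ancestors.
X and Y are related in two ways: first cousins through their fathers (r = 1/8) and first cousins through their mothers (r = 1/8) — i.e. double first cousins.
r = 1/8 + 1/8 = 1/4 = 0.25.

0.25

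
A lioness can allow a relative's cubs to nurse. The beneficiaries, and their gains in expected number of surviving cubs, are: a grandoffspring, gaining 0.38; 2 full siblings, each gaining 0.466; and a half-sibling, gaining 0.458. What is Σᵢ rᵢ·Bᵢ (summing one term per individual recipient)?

0.6755

r to a grandoffspring = 0.25 (two parent–offspring links: r = (1/2)^2 = 1/4).
r to a full sibling = 0.5 (full sibs share both parents — two paths of length 2: r = 2·(1/2)^2 = 1/2).
r to a half-sibling = 1/4 (half-sibs share one parent — one path of length 2: r = (1/2)^2 = 1/4).
Summing one r·B term per recipient: 1·0.25·0.38 + 2·0.5·0.466 + 1·0.25·0.458 = 0.6755.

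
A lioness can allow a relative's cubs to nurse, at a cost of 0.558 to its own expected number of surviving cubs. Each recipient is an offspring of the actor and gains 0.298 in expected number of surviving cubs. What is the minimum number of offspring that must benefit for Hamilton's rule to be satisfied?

r to an offspring = 1/2 (one parent–offspring link: r = (1/2)^1 = 1/2).
Hamilton's rule: n·r·B > C  ⇒  n > C/(r·B) = 0.558/(0.5·0.298) = 3.745.
The smallest integer exceeding 3.745 is 4.

4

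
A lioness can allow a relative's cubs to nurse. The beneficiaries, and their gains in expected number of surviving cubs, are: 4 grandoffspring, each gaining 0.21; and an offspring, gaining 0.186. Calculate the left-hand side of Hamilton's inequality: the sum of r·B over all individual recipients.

0.303

r to a grandoffspring = 1/4 (two parent–offspring links: r = (1/2)^2 = 1/4).
r to an offspring = 1/2 (one parent–offspring link: r = (1/2)^1 = 1/2).
Summing one r·B term per recipient: 4·0.25·0.21 + 1·0.5·0.186 = 0.303.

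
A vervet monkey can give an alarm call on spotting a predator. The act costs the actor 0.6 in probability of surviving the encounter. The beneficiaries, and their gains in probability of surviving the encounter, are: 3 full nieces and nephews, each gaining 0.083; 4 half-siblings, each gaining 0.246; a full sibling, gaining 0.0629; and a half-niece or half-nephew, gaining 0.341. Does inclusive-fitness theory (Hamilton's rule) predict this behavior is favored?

No

Hamilton's rule: the trait is favored when the sum of r·B over every recipient exceeds the actor's cost C.
r to a full niece or nephew = 0.25 (full aunt/uncle↔niece/nephew: two paths of length 3 through the shared grandparent pair: r = 2·(1/2)^3 = 1/4).
r to a half-sibling = 1/4 (half-sibs share one parent — one path of length 2: r = (1/2)^2 = 1/4).
r to a full sibling = 1/2 (full sibs share both parents — two paths of length 2: r = 2·(1/2)^2 = 1/2).
r to a half-niece or half-nephew = 0.125 (half-aunt/uncle↔niece/nephew: one path of length 3: r = (1/2)^3 = 1/8).
Summing one r·B term per recipient: 3·0.25·0.083 + 4·0.25·0.246 + 1·0.5·0.0629 + 1·0.125·0.341 = 0.382325.
0.382325 < 0.6: the indirect benefit is less than the cost.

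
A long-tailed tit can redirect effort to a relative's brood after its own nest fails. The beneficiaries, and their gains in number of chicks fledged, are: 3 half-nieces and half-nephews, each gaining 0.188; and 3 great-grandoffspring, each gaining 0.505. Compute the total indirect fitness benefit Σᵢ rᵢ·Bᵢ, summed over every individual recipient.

0.259875

r to a half-niece or half-nephew = 0.125 (half-aunt/uncle↔niece/nephew: one path of length 3: r = (1/2)^3 = 1/8).
r to a great-grandoffspring = 1/8 (three parent–offspring links: r = (1/2)^3 = 1/8).
Summing one r·B term per recipient: 3·0.125·0.188 + 3·0.125·0.505 = 0.259875.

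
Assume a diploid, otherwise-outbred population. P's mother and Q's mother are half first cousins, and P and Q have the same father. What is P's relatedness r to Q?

Independent pedigree routes through distinct common ancestors add.
P and Q are related in two ways: half second cousins through their mothers (r = 1/64) and half-sibs through their shared father (r = 1/4).
r = 1/64 + 1/4 = 0.265625.

0.265625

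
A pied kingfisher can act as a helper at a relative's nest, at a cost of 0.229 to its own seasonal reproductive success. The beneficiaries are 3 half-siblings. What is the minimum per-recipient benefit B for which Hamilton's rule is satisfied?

r to a half-sibling = 0.25 (half-sibs share one parent — one path of length 2: r = (1/2)^2 = 1/4).
Hamilton's rule with n recipients of equal r: n·r·B > C, so B > C/(n·r) = 0.229/(3·0.25) = 0.3053.

0.3053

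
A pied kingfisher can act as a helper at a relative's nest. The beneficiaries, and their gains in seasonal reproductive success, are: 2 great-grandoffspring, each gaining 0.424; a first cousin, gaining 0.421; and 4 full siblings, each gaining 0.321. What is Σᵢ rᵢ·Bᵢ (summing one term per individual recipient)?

0.800625

r to a great-grandoffspring = 1/8 (three parent–offspring links: r = (1/2)^3 = 1/8).
r to a first cousin = 0.125 (first cousins share one grandparent pair — two paths of length 4: r = 2·(1/2)^4 = 1/8).
r to a full sibling = 1/2 (full sibs share both parents — two paths of length 2: r = 2·(1/2)^2 = 1/2).
Summing one r·B term per recipient: 2·0.125·0.424 + 1·0.125·0.421 + 4·0.5·0.321 = 0.800625.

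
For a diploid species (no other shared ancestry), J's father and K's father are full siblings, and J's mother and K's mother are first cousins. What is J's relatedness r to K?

Relatedness sums over independent paths through distinct common ancestors.
J and K are related in two ways: first cousins through their fathers (r = 1/8) and second cousins through their mothers (r = 1/32).
r = 1/8 + 1/32 = 0.15625.

0.15625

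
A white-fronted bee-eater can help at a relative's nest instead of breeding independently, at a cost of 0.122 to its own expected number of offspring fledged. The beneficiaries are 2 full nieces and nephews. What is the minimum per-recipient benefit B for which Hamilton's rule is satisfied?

r to a full niece or nephew = 1/4 (full aunt/uncle↔niece/nephew: two paths of length 3 through the shared grandparent pair: r = 2·(1/2)^3 = 1/4).
Hamilton's rule with n recipients of equal r: n·r·B > C, so B > C/(n·r) = 0.122/(2·0.25) = 0.244.

0.244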